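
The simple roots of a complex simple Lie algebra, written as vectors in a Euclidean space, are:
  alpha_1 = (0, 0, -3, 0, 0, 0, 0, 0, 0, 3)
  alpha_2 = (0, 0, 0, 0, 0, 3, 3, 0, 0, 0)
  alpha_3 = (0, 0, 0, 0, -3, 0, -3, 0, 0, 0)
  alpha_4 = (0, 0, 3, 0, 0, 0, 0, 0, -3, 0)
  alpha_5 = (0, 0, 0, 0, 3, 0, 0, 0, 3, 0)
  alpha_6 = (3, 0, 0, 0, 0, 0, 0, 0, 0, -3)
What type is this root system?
A_6 (sl(7))

Compute the Cartan integers a_ij = 2(alpha_i, alpha_j)/(alpha_j, alpha_j); the resulting 6x6 Cartan matrix is
[[2, 0, 0, -1, 0, -1], [0, 2, -1, 0, 0, 0], [0, -1, 2, 0, -1, 0], [-1, 0, 0, 2, -1, 0], [0, 0, -1, -1, 2, 0], [-1, 0, 0, 0, 0, 2]].
All simple roots have the same length, so the diagram is simply laced. The associated Dynkin diagram is a chain of 6 nodes with single edges (A_6), so the type is A_6 (the algebra sl(7)).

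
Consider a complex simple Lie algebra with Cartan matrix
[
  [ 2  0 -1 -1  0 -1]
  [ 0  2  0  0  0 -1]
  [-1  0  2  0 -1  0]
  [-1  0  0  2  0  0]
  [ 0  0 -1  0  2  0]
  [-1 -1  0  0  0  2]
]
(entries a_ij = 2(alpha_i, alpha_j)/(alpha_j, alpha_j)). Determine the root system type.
E_6

The matrix has rank 6 with 2's on the diagonal. Reading the off-diagonal entries as Dynkin edges (a single edge where a_ij = a_ji = -1; a double or triple edge where a_ij * a_ji = 2 or 3), the diagram is a chain of 5 nodes with one extra node attached to the third node from one end (E_6). One simple-root ordering that puts it in standard form is (alpha_2, alpha_4, alpha_6, alpha_1, alpha_3, alpha_5). So the algebra is type E_6.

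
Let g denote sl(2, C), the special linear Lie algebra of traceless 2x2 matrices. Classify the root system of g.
A1

This is sl(2), which has dimension 2^2 - 1 = 3 and rank 2 - 1 = 1 (a Cartan subalgebra is the diagonal traceless matrices). In the classification of classical Lie algebras, the special linear algebra sl(n+1) has type A_n; here n = 1, so the Dynkin diagram is a chain of 1 nodes with single edges (A_1). Hence the type is A_1.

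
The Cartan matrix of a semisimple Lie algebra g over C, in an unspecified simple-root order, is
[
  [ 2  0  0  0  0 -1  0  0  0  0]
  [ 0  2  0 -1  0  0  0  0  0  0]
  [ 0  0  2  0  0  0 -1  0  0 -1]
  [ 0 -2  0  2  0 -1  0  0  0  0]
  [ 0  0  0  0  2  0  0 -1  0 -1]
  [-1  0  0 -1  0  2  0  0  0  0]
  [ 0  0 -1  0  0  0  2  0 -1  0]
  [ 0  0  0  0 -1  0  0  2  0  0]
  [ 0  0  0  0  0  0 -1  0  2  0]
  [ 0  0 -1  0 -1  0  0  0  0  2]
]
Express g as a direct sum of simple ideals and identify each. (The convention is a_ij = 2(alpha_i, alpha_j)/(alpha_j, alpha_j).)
The diagram associated to this matrix has two connected components: the simple roots {alpha_3, alpha_5, alpha_7, alpha_8, alpha_9, alpha_10} form a chain of 6 nodes with single edges (A_6), and {alpha_1, alpha_2, alpha_4, alpha_6} form a chain of 4 nodes with a double edge at one end; the terminal node there is the unique short simple root (B_4). A semisimple Lie algebra decomposes uniquely as the direct sum of simple ideals, one per connected component of its Dynkin diagram, so g ≅ A_6 ⊕ B_4 (dimension 48 + 36 = 84).

A_6 + B_4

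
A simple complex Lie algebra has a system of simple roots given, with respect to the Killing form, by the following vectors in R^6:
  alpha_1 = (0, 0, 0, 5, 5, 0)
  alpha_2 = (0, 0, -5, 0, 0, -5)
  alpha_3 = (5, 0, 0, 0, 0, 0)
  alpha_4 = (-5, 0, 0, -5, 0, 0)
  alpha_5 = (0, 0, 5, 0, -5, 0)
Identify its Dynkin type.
B5

Compute the Cartan integers a_ij = 2(alpha_i, alpha_j)/(alpha_j, alpha_j); the resulting 5x5 Cartan matrix is
[[2, 0, 0, -1, -1], [0, 2, 0, 0, -1], [0, 0, 2, -1, 0], [-1, 0, -2, 2, 0], [-1, -1, 0, 0, 2]].
The roots have two lengths (squared-length ratio 2:1); the short ones are alpha_{3}. The associated Dynkin diagram is a chain of 5 nodes with a double edge at one end; the terminal node there is the unique short simple root (B_5), so the type is B_5 (the algebra so(11)).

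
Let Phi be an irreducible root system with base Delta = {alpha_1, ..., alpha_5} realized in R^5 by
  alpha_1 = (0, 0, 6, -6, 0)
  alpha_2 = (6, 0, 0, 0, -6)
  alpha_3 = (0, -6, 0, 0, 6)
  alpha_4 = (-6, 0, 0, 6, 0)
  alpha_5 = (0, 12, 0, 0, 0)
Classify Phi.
type C_5

Compute the Cartan integers a_ij = 2(alpha_i, alpha_j)/(alpha_j, alpha_j); the resulting 5x5 Cartan matrix is
[[2, 0, 0, -1, 0], [0, 2, -1, -1, 0], [0, -1, 2, 0, -1], [-1, -1, 0, 2, 0], [0, 0, -2, 0, 2]].
The roots have two lengths (squared-length ratio 2:1); the short ones are alpha_{1,2,3,4}. The associated Dynkin diagram is a chain of 5 nodes with a double edge at one end; the terminal node there is the unique long simple root (C_5), so the type is C_5 (the algebra sp(10)).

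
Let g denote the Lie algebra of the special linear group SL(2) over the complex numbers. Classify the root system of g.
A_1 (sl(2))

This is sl(2), which has dimension 2^2 - 1 = 3 and rank 2 - 1 = 1 (a Cartan subalgebra is the diagonal traceless matrices). In the classification of classical Lie algebras, the special linear algebra sl(n+1) has type A_n; here n = 1, so the Dynkin diagram is a chain of 1 nodes with single edges (A_1). Hence the type is A_1.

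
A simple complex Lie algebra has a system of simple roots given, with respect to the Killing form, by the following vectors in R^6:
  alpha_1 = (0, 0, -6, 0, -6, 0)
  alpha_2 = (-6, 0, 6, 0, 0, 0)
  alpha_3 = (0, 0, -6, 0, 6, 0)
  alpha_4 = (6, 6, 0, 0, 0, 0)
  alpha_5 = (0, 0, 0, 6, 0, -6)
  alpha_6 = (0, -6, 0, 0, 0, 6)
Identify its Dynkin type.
Compute the Cartan integers a_ij = 2(alpha_i, alpha_j)/(alpha_j, alpha_j); the resulting 6x6 Cartan matrix is
[[2, -1, 0, 0, 0, 0], [-1, 2, -1, -1, 0, 0], [0, -1, 2, 0, 0, 0], [0, -1, 0, 2, 0, -1], [0, 0, 0, 0, 2, -1], [0, 0, 0, -1, -1, 2]].
All simple roots have the same length, so the diagram is simply laced. The associated Dynkin diagram is a chain of 4 nodes with a fork of two nodes at one end (D_6), so the type is D_6 (the algebra so(12)).

D6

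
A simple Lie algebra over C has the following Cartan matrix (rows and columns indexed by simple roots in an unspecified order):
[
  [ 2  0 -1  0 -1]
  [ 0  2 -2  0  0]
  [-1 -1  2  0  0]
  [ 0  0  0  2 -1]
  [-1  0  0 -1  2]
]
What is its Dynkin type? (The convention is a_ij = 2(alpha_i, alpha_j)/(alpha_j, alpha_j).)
C_5 (sp(10))

The matrix has rank 5 with 2's on the diagonal. Reading the off-diagonal entries as Dynkin edges (a single edge where a_ij = a_ji = -1; a double or triple edge where a_ij * a_ji = 2 or 3), the diagram is a chain of 5 nodes with a double edge at one end; the terminal node there is the unique long simple root (C_5). One simple-root ordering that puts it in standard form is (alpha_4, alpha_5, alpha_1, alpha_3, alpha_2). So the algebra is type C_5, i.e. sp(10).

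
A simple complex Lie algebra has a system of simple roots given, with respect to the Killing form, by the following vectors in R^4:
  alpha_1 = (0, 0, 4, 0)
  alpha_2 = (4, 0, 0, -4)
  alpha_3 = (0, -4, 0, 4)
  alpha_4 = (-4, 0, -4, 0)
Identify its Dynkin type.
Compute the Cartan integers a_ij = 2(alpha_i, alpha_j)/(alpha_j, alpha_j); the resulting 4x4 Cartan matrix is
[[2, 0, 0, -1], [0, 2, -1, -1], [0, -1, 2, 0], [-2, -1, 0, 2]].
The roots have two lengths (squared-length ratio 2:1); the short ones are alpha_{1}. The associated Dynkin diagram is a chain of 4 nodes with a double edge at one end; the terminal node there is the unique short simple root (B_4), so the type is B_4 (the algebra so(9)).

B_4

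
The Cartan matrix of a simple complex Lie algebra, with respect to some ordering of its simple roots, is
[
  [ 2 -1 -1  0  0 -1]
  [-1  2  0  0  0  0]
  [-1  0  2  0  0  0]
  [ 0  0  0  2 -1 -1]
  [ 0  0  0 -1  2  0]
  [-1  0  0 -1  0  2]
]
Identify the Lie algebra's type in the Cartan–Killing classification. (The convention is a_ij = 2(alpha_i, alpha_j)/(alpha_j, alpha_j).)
The matrix has rank 6 with 2's on the diagonal. Reading the off-diagonal entries as Dynkin edges (a single edge where a_ij = a_ji = -1; a double or triple edge where a_ij * a_ji = 2 or 3), the diagram is a chain of 4 nodes with a fork of two nodes at one end (D_6). One simple-root ordering that puts it in standard form is (alpha_5, alpha_4, alpha_6, alpha_1, alpha_2, alpha_3). So the algebra is type D_6, i.e. so(12).

D_6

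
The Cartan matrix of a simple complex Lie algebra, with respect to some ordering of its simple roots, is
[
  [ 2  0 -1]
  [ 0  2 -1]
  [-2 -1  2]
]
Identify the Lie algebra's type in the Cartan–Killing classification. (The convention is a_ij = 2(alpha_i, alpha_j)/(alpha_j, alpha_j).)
B_3 (so(7))

The matrix has rank 3 with 2's on the diagonal. Reading the off-diagonal entries as Dynkin edges (a single edge where a_ij = a_ji = -1; a double or triple edge where a_ij * a_ji = 2 or 3), the diagram is a chain of 3 nodes with a double edge at one end; the terminal node there is the unique short simple root (B_3). One simple-root ordering that puts it in standard form is (alpha_2, alpha_3, alpha_1). So the algebra is type B_3, i.e. so(7).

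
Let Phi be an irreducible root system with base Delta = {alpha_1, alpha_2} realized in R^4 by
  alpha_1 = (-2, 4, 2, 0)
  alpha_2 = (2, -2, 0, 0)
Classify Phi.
G2

Compute the Cartan integers a_ij = 2(alpha_i, alpha_j)/(alpha_j, alpha_j); the resulting 2x2 Cartan matrix is
[[2, -3], [-1, 2]].
The roots have two lengths (squared-length ratio 3:1); the short ones are alpha_{2}. The associated Dynkin diagram is two nodes joined by a triple edge (G_2), so the type is G_2.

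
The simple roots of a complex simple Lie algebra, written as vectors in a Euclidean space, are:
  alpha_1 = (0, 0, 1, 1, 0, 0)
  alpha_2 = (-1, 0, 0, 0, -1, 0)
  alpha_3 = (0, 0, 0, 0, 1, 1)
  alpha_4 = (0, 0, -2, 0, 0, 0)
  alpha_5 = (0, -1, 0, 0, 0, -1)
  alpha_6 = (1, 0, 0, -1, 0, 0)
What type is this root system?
C_6 (sp(12))

Compute the Cartan integers a_ij = 2(alpha_i, alpha_j)/(alpha_j, alpha_j); the resulting 6x6 Cartan matrix is
[[2, 0, 0, -1, 0, -1], [0, 2, -1, 0, 0, -1], [0, -1, 2, 0, -1, 0], [-2, 0, 0, 2, 0, 0], [0, 0, -1, 0, 2, 0], [-1, -1, 0, 0, 0, 2]].
The roots have two lengths (squared-length ratio 2:1); the short ones are alpha_{1,2,3,5,6}. The associated Dynkin diagram is a chain of 6 nodes with a double edge at one end; the terminal node there is the unique long simple root (C_6), so the type is C_6 (the algebra sp(12)).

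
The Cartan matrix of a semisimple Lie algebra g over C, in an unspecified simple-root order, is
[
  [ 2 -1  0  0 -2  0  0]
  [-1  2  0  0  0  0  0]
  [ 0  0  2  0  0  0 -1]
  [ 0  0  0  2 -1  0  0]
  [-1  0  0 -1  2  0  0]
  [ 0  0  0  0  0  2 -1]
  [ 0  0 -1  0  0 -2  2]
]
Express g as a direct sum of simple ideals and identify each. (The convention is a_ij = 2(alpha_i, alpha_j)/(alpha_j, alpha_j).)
The diagram associated to this matrix has two connected components: the simple roots {alpha_3, alpha_6, alpha_7} form a chain of 3 nodes with a double edge at one end; the terminal node there is the unique short simple root (B_3), and {alpha_1, alpha_2, alpha_4, alpha_5} form a chain of 4 nodes with a double edge between the middle two (F_4). A semisimple Lie algebra decomposes uniquely as the direct sum of simple ideals, one per connected component of its Dynkin diagram, so g ≅ B_3 ⊕ F_4 (dimension 21 + 52 = 73).

B_3 (so(7)) + F_4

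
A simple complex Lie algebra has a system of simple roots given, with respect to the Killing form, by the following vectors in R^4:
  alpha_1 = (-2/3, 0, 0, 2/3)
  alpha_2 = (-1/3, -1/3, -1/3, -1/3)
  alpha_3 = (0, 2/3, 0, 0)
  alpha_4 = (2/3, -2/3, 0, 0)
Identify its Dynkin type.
Compute the Cartan integers a_ij = 2(alpha_i, alpha_j)/(alpha_j, alpha_j); the resulting 4x4 Cartan matrix is
[[2, 0, 0, -1], [0, 2, -1, 0], [0, -1, 2, -1], [-1, 0, -2, 2]].
The roots have two lengths (squared-length ratio 2:1); the short ones are alpha_{2,3}. The associated Dynkin diagram is a chain of 4 nodes with a double edge between the middle two (F_4), so the type is F_4.

F_4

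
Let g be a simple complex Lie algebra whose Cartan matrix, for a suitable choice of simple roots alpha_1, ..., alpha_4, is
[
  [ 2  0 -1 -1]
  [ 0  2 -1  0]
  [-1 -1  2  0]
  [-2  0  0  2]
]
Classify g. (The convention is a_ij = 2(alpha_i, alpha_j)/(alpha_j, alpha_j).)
C4

The matrix has rank 4 with 2's on the diagonal. Reading the off-diagonal entries as Dynkin edges (a single edge where a_ij = a_ji = -1; a double or triple edge where a_ij * a_ji = 2 or 3), the diagram is a chain of 4 nodes with a double edge at one end; the terminal node there is the unique long simple root (C_4). One simple-root ordering that puts it in standard form is (alpha_2, alpha_3, alpha_1, alpha_4). So the algebra is type C_4, i.e. sp(8).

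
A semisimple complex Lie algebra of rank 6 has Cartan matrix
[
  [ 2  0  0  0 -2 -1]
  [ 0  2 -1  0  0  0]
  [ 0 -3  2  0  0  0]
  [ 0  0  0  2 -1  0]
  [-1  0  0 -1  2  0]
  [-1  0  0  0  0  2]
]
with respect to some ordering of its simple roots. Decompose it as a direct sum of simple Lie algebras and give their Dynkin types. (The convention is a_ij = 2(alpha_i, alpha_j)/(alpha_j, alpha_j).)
F_4 ⊕ G_2

The diagram associated to this matrix has two connected components: the simple roots {alpha_1, alpha_4, alpha_5, alpha_6} form a chain of 4 nodes with a double edge between the middle two (F_4), and {alpha_2, alpha_3} form two nodes joined by a triple edge (G_2). A semisimple Lie algebra decomposes uniquely as the direct sum of simple ideals, one per connected component of its Dynkin diagram, so g ≅ F_4 ⊕ G_2 (dimension 52 + 14 = 66).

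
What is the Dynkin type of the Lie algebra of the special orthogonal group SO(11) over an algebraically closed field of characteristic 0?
B_5 (so(11))

This is so(11) with 11 odd, which has dimension 11(11-1)/2 = 55 and rank (11-1)/2 = 5. In the classification of classical Lie algebras, the orthogonal algebra so(2n+1) in an odd number of variables has type B_n; here n = 5, so the Dynkin diagram is a chain of 5 nodes with a double edge at one end; the terminal node there is the unique short simple root (B_5). Hence the type is B_5.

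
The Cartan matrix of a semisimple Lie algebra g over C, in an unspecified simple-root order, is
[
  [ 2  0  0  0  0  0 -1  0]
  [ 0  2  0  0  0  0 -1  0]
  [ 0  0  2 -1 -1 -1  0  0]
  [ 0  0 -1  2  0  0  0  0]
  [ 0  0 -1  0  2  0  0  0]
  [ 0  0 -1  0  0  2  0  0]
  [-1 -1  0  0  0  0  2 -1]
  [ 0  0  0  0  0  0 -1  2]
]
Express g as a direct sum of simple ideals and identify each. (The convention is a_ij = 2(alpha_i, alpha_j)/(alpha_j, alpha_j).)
The diagram associated to this matrix has two connected components: the simple roots {alpha_3, alpha_4, alpha_5, alpha_6} form a chain of 2 nodes with a fork of two nodes at one end (D_4), and {alpha_1, alpha_2, alpha_7, alpha_8} form a chain of 2 nodes with a fork of two nodes at one end (D_4). A semisimple Lie algebra decomposes uniquely as the direct sum of simple ideals, one per connected component of its Dynkin diagram, so g ≅ D_4 ⊕ D_4 (dimension 28 + 28 = 56).

D_4 + D_4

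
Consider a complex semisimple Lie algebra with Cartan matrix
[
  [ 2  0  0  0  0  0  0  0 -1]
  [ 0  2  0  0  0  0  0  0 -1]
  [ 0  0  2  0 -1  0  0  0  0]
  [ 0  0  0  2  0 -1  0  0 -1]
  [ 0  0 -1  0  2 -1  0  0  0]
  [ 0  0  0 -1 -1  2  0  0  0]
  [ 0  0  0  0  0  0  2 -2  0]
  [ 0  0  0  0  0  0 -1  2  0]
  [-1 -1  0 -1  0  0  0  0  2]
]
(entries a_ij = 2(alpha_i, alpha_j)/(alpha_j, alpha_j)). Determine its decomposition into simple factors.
type B_2 ⊕ type D_7

The diagram associated to this matrix has two connected components: the simple roots {alpha_7, alpha_8} form a chain of 2 nodes with a double edge at one end; the terminal node there is the unique short simple root (B_2), and {alpha_1, alpha_2, alpha_3, alpha_4, alpha_5, alpha_6, alpha_9} form a chain of 5 nodes with a fork of two nodes at one end (D_7). A semisimple Lie algebra decomposes uniquely as the direct sum of simple ideals, one per connected component of its Dynkin diagram, so g ≅ B_2 ⊕ D_7 (dimension 10 + 91 = 101).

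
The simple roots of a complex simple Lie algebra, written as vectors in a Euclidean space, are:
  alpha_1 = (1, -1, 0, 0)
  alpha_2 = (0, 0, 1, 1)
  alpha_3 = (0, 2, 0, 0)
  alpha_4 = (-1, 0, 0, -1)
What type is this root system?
Compute the Cartan integers a_ij = 2(alpha_i, alpha_j)/(alpha_j, alpha_j); the resulting 4x4 Cartan matrix is
[[2, 0, -1, -1], [0, 2, 0, -1], [-2, 0, 2, 0], [-1, -1, 0, 2]].
The roots have two lengths (squared-length ratio 2:1); the short ones are alpha_{1,2,4}. The associated Dynkin diagram is a chain of 4 nodes with a double edge at one end; the terminal node there is the unique long simple root (C_4), so the type is C_4 (the algebra sp(8)).

C_4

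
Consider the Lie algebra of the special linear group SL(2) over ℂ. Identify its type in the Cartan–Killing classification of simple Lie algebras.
A_1 (sl(2))

This is sl(2), which has dimension 2^2 - 1 = 3 and rank 2 - 1 = 1 (a Cartan subalgebra is the diagonal traceless matrices). In the classification of classical Lie algebras, the special linear algebra sl(n+1) has type A_n; here n = 1, so the Dynkin diagram is a chain of 1 nodes with single edges (A_1). Hence the type is A_1.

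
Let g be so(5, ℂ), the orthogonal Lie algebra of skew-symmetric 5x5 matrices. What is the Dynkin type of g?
This is so(5) with 5 odd, which has dimension 5(5-1)/2 = 10 and rank (5-1)/2 = 2. In the classification of classical Lie algebras, the orthogonal algebra so(2n+1) in an odd number of variables has type B_n; here n = 2, so the Dynkin diagram is a chain of 2 nodes with a double edge at one end; the terminal node there is the unique short simple root (B_2). Hence the type is B_2.

B_2 (so(5))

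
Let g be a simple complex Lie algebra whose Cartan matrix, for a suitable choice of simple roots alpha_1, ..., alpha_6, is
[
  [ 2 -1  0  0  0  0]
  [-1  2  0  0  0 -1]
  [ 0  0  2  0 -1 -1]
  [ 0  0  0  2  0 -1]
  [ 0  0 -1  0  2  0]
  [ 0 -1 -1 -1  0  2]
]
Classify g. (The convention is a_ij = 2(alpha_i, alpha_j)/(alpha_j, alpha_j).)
The matrix has rank 6 with 2's on the diagonal. Reading the off-diagonal entries as Dynkin edges (a single edge where a_ij = a_ji = -1; a double or triple edge where a_ij * a_ji = 2 or 3), the diagram is a chain of 5 nodes with one extra node attached to the third node from one end (E_6). One simple-root ordering that puts it in standard form is (alpha_1, alpha_4, alpha_2, alpha_6, alpha_3, alpha_5). So the algebra is type E_6.

E6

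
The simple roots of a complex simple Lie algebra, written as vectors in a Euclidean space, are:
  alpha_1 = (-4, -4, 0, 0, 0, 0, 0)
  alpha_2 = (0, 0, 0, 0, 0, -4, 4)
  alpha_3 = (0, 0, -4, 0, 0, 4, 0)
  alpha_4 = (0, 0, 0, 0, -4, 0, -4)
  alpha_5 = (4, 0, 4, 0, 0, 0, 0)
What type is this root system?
Compute the Cartan integers a_ij = 2(alpha_i, alpha_j)/(alpha_j, alpha_j); the resulting 5x5 Cartan matrix is
[[2, 0, 0, 0, -1], [0, 2, -1, -1, 0], [0, -1, 2, 0, -1], [0, -1, 0, 2, 0], [-1, 0, -1, 0, 2]].
All simple roots have the same length, so the diagram is simply laced. The associated Dynkin diagram is a chain of 5 nodes with single edges (A_5), so the type is A_5 (the algebra sl(6)).

type A_5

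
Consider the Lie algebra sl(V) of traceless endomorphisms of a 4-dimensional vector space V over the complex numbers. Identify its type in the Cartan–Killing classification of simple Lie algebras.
This is sl(4), which has dimension 4^2 - 1 = 15 and rank 4 - 1 = 3 (a Cartan subalgebra is the diagonal traceless matrices). In the classification of classical Lie algebras, the special linear algebra sl(n+1) has type A_n; here n = 3, so the Dynkin diagram is a chain of 3 nodes with single edges (A_3). Hence the type is A_3.

type A_3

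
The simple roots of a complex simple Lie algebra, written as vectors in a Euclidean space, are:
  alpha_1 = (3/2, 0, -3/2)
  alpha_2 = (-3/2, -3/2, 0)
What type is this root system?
A_2 (sl(3))

Compute the Cartan integers a_ij = 2(alpha_i, alpha_j)/(alpha_j, alpha_j); the resulting 2x2 Cartan matrix is
[[2, -1], [-1, 2]].
All simple roots have the same length, so the diagram is simply laced. The associated Dynkin diagram is a chain of 2 nodes with single edges (A_2), so the type is A_2 (the algebra sl(3)).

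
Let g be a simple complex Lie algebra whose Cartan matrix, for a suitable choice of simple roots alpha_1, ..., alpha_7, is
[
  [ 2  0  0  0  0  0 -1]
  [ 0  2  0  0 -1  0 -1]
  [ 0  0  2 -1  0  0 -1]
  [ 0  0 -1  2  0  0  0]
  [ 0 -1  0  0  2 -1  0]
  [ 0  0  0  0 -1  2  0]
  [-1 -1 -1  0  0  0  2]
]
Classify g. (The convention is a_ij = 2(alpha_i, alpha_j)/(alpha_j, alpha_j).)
The matrix has rank 7 with 2's on the diagonal. Reading the off-diagonal entries as Dynkin edges (a single edge where a_ij = a_ji = -1; a double or triple edge where a_ij * a_ji = 2 or 3), the diagram is a chain of 6 nodes with one extra node attached to the third node from one end (E_7). One simple-root ordering that puts it in standard form is (alpha_4, alpha_1, alpha_3, alpha_7, alpha_2, alpha_5, alpha_6). So the algebra is type E_7.

E_7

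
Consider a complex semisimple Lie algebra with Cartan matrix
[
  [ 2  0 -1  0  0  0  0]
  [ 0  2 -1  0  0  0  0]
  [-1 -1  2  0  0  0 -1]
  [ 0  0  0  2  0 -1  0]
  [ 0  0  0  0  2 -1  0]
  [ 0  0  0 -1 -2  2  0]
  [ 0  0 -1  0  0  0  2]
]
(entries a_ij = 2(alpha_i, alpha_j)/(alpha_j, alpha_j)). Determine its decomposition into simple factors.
B3 ⊕ D4

The diagram associated to this matrix has two connected components: the simple roots {alpha_4, alpha_5, alpha_6} form a chain of 3 nodes with a double edge at one end; the terminal node there is the unique short simple root (B_3), and {alpha_1, alpha_2, alpha_3, alpha_7} form a chain of 2 nodes with a fork of two nodes at one end (D_4). A semisimple Lie algebra decomposes uniquely as the direct sum of simple ideals, one per connected component of its Dynkin diagram, so g ≅ B_3 ⊕ D_4 (dimension 21 + 28 = 49).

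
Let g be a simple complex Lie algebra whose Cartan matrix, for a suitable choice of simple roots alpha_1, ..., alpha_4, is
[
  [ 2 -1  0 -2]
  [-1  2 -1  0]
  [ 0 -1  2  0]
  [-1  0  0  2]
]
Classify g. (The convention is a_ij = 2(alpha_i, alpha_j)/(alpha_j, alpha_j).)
The matrix has rank 4 with 2's on the diagonal. Reading the off-diagonal entries as Dynkin edges (a single edge where a_ij = a_ji = -1; a double or triple edge where a_ij * a_ji = 2 or 3), the diagram is a chain of 4 nodes with a double edge at one end; the terminal node there is the unique short simple root (B_4). One simple-root ordering that puts it in standard form is (alpha_3, alpha_2, alpha_1, alpha_4). So the algebra is type B_4, i.e. so(9).

B4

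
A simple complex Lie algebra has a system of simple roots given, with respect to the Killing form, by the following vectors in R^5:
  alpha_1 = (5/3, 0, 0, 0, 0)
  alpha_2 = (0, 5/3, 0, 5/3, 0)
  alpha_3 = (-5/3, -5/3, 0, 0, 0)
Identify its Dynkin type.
type B_3

Compute the Cartan integers a_ij = 2(alpha_i, alpha_j)/(alpha_j, alpha_j); the resulting 3x3 Cartan matrix is
[[2, 0, -1], [0, 2, -1], [-2, -1, 2]].
The roots have two lengths (squared-length ratio 2:1); the short ones are alpha_{1}. The associated Dynkin diagram is a chain of 3 nodes with a double edge at one end; the terminal node there is the unique short simple root (B_3), so the type is B_3 (the algebra so(7)).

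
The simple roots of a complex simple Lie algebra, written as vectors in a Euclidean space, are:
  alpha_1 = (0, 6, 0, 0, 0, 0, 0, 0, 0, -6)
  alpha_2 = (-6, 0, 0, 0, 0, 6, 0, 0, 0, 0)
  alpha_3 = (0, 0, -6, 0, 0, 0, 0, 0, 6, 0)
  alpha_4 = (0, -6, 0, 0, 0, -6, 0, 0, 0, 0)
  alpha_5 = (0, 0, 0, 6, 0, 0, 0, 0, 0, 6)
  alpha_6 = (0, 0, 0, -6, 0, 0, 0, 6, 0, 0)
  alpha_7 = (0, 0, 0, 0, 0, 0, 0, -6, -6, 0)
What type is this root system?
A_7

Compute the Cartan integers a_ij = 2(alpha_i, alpha_j)/(alpha_j, alpha_j); the resulting 7x7 Cartan matrix is
[[2, 0, 0, -1, -1, 0, 0], [0, 2, 0, -1, 0, 0, 0], [0, 0, 2, 0, 0, 0, -1], [-1, -1, 0, 2, 0, 0, 0], [-1, 0, 0, 0, 2, -1, 0], [0, 0, 0, 0, -1, 2, -1], [0, 0, -1, 0, 0, -1, 2]].
All simple roots have the same length, so the diagram is simply laced. The associated Dynkin diagram is a chain of 7 nodes with single edges (A_7), so the type is A_7 (the algebra sl(8)).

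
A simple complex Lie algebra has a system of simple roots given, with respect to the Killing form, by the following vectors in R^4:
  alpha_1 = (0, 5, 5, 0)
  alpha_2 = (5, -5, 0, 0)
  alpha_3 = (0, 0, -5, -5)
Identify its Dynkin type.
A_3

Compute the Cartan integers a_ij = 2(alpha_i, alpha_j)/(alpha_j, alpha_j); the resulting 3x3 Cartan matrix is
[[2, -1, -1], [-1, 2, 0], [-1, 0, 2]].
All simple roots have the same length, so the diagram is simply laced. The associated Dynkin diagram is a chain of 3 nodes with single edges (A_3), so the type is A_3 (the algebra sl(4)).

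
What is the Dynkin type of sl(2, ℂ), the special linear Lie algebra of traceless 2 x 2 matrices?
type A_1

This is sl(2), which has dimension 2^2 - 1 = 3 and rank 2 - 1 = 1 (a Cartan subalgebra is the diagonal traceless matrices). In the classification of classical Lie algebras, the special linear algebra sl(n+1) has type A_n; here n = 1, so the Dynkin diagram is a chain of 1 nodes with single edges (A_1). Hence the type is A_1.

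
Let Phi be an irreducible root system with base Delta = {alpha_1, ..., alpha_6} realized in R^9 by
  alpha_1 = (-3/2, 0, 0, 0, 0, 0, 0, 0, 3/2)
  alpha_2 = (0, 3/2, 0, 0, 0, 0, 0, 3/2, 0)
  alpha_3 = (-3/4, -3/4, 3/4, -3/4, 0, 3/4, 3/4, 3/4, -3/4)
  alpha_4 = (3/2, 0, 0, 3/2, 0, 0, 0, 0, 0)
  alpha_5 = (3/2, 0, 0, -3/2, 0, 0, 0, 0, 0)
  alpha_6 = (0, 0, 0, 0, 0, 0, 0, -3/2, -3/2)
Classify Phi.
Compute the Cartan integers a_ij = 2(alpha_i, alpha_j)/(alpha_j, alpha_j); the resulting 6x6 Cartan matrix is
[[2, 0, 0, -1, -1, -1], [0, 2, 0, 0, 0, -1], [0, 0, 2, -1, 0, 0], [-1, 0, -1, 2, 0, 0], [-1, 0, 0, 0, 2, 0], [-1, -1, 0, 0, 0, 2]].
All simple roots have the same length, so the diagram is simply laced. The associated Dynkin diagram is a chain of 5 nodes with one extra node attached to the third node from one end (E_6), so the type is E_6.

E_6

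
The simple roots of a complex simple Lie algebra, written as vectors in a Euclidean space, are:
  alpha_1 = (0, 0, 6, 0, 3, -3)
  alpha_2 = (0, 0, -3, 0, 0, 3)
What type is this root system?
G_2

Compute the Cartan integers a_ij = 2(alpha_i, alpha_j)/(alpha_j, alpha_j); the resulting 2x2 Cartan matrix is
[[2, -3], [-1, 2]].
The roots have two lengths (squared-length ratio 3:1); the short ones are alpha_{2}. The associated Dynkin diagram is two nodes joined by a triple edge (G_2), so the type is G_2.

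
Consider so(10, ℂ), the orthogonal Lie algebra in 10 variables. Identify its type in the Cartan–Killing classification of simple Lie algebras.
D_5 (so(10))

This is so(10) with 10 even, which has dimension 10(10-1)/2 = 45 and rank 10/2 = 5. In the classification of classical Lie algebras, the orthogonal algebra so(2n) in an even number of variables has type D_n; here n = 5, so the Dynkin diagram is a chain of 3 nodes with a fork of two nodes at one end (D_5). Hence the type is D_5.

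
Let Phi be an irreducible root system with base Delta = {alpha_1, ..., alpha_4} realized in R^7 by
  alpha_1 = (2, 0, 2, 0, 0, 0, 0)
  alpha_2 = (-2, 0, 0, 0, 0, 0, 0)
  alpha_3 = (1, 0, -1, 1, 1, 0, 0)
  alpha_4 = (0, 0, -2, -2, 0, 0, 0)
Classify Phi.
type F_4

Compute the Cartan integers a_ij = 2(alpha_i, alpha_j)/(alpha_j, alpha_j); the resulting 4x4 Cartan matrix is
[[2, -2, 0, -1], [-1, 2, -1, 0], [0, -1, 2, 0], [-1, 0, 0, 2]].
The roots have two lengths (squared-length ratio 2:1); the short ones are alpha_{2,3}. The associated Dynkin diagram is a chain of 4 nodes with a double edge between the middle two (F_4), so the type is F_4.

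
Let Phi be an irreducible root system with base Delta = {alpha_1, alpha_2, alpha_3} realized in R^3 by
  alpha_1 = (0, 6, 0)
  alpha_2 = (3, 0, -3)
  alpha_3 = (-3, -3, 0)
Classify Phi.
Compute the Cartan integers a_ij = 2(alpha_i, alpha_j)/(alpha_j, alpha_j); the resulting 3x3 Cartan matrix is
[[2, 0, -2], [0, 2, -1], [-1, -1, 2]].
The roots have two lengths (squared-length ratio 2:1); the short ones are alpha_{2,3}. The associated Dynkin diagram is a chain of 3 nodes with a double edge at one end; the terminal node there is the unique long simple root (C_3), so the type is C_3 (the algebra sp(6)).

type C_3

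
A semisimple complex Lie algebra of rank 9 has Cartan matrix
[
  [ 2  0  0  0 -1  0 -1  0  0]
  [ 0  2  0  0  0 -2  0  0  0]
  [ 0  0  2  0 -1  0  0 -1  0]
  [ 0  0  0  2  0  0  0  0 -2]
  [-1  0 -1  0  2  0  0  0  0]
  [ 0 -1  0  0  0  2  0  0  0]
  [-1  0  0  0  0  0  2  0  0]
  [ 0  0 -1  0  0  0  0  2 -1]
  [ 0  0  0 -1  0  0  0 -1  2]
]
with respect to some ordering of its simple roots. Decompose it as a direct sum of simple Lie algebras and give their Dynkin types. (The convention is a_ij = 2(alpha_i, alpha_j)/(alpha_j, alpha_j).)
type B_2 + type C_7

The diagram associated to this matrix has two connected components: the simple roots {alpha_2, alpha_6} form a chain of 2 nodes with a double edge at one end; the terminal node there is the unique short simple root (B_2), and {alpha_1, alpha_3, alpha_4, alpha_5, alpha_7, alpha_8, alpha_9} form a chain of 7 nodes with a double edge at one end; the terminal node there is the unique long simple root (C_7). A semisimple Lie algebra decomposes uniquely as the direct sum of simple ideals, one per connected component of its Dynkin diagram, so g ≅ B_2 ⊕ C_7 (dimension 10 + 105 = 115).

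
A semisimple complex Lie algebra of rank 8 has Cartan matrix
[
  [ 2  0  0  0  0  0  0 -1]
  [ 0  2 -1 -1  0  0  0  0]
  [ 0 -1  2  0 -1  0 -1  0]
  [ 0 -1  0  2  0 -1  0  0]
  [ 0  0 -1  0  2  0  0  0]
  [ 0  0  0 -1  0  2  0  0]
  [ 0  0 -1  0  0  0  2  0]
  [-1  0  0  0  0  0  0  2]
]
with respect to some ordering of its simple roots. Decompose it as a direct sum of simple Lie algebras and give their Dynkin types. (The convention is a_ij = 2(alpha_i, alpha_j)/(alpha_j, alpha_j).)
A_2 + D_6

The diagram associated to this matrix has two connected components: the simple roots {alpha_1, alpha_8} form a chain of 2 nodes with single edges (A_2), and {alpha_2, alpha_3, alpha_4, alpha_5, alpha_6, alpha_7} form a chain of 4 nodes with a fork of two nodes at one end (D_6). A semisimple Lie algebra decomposes uniquely as the direct sum of simple ideals, one per connected component of its Dynkin diagram, so g ≅ A_2 ⊕ D_6 (dimension 8 + 66 = 74).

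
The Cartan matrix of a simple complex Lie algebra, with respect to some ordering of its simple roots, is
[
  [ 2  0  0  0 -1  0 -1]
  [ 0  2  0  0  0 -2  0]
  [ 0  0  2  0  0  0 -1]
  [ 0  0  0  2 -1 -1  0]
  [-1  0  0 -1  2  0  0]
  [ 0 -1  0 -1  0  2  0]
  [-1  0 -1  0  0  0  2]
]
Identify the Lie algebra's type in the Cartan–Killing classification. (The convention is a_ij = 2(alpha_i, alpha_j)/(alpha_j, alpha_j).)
The matrix has rank 7 with 2's on the diagonal. Reading the off-diagonal entries as Dynkin edges (a single edge where a_ij = a_ji = -1; a double or triple edge where a_ij * a_ji = 2 or 3), the diagram is a chain of 7 nodes with a double edge at one end; the terminal node there is the unique long simple root (C_7). One simple-root ordering that puts it in standard form is (alpha_3, alpha_7, alpha_1, alpha_5, alpha_4, alpha_6, alpha_2). So the algebra is type C_7, i.e. sp(14).

type C_7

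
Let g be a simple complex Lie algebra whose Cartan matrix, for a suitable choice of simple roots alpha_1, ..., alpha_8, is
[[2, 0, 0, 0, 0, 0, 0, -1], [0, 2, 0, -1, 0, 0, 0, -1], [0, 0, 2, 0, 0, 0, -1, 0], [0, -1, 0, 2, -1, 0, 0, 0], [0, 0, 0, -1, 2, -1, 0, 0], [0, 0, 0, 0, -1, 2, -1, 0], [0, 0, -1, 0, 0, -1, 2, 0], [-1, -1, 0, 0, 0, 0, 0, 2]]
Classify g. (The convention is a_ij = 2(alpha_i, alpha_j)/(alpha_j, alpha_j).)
The matrix has rank 8 with 2's on the diagonal. Reading the off-diagonal entries as Dynkin edges (a single edge where a_ij = a_ji = -1; a double or triple edge where a_ij * a_ji = 2 or 3), the diagram is a chain of 8 nodes with single edges (A_8). One simple-root ordering that puts it in standard form is (alpha_3, alpha_7, alpha_6, alpha_5, alpha_4, alpha_2, alpha_8, alpha_1). So the algebra is type A_8, i.e. sl(9).

A_8 (sl(9))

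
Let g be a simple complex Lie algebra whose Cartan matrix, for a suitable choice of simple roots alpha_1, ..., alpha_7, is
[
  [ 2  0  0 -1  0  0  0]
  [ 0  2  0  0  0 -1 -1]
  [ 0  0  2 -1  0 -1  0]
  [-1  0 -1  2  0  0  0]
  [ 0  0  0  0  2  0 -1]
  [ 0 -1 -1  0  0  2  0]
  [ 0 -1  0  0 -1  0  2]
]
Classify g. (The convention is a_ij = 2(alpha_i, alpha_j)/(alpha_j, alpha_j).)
The matrix has rank 7 with 2's on the diagonal. Reading the off-diagonal entries as Dynkin edges (a single edge where a_ij = a_ji = -1; a double or triple edge where a_ij * a_ji = 2 or 3), the diagram is a chain of 7 nodes with single edges (A_7). One simple-root ordering that puts it in standard form is (alpha_1, alpha_4, alpha_3, alpha_6, alpha_2, alpha_7, alpha_5). So the algebra is type A_7, i.e. sl(8).

A_7 (sl(8))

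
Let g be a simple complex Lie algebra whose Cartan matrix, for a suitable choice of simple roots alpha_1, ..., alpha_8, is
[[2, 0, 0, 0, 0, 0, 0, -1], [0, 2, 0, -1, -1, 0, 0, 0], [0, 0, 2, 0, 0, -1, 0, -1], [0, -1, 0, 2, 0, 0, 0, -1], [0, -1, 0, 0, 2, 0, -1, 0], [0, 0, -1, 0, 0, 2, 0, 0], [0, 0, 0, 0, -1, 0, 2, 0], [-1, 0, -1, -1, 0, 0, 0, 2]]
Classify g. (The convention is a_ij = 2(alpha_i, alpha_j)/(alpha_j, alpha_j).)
The matrix has rank 8 with 2's on the diagonal. Reading the off-diagonal entries as Dynkin edges (a single edge where a_ij = a_ji = -1; a double or triple edge where a_ij * a_ji = 2 or 3), the diagram is a chain of 7 nodes with one extra node attached to the third node from one end (E_8). One simple-root ordering that puts it in standard form is (alpha_6, alpha_1, alpha_3, alpha_8, alpha_4, alpha_2, alpha_5, alpha_7). So the algebra is type E_8.

E8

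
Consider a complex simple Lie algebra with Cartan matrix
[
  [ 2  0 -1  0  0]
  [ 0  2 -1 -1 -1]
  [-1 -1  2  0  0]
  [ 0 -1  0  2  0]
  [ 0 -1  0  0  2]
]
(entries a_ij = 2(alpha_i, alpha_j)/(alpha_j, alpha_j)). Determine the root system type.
The matrix has rank 5 with 2's on the diagonal. Reading the off-diagonal entries as Dynkin edges (a single edge where a_ij = a_ji = -1; a double or triple edge where a_ij * a_ji = 2 or 3), the diagram is a chain of 3 nodes with a fork of two nodes at one end (D_5). One simple-root ordering that puts it in standard form is (alpha_1, alpha_3, alpha_2, alpha_5, alpha_4). So the algebra is type D_5, i.e. so(10).

type D_5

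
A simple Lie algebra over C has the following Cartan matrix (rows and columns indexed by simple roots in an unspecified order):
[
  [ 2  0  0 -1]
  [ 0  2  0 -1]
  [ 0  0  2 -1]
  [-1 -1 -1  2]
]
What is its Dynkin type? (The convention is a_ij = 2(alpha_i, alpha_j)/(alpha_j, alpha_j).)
D4

The matrix has rank 4 with 2's on the diagonal. Reading the off-diagonal entries as Dynkin edges (a single edge where a_ij = a_ji = -1; a double or triple edge where a_ij * a_ji = 2 or 3), the diagram is a chain of 2 nodes with a fork of two nodes at one end (D_4). One simple-root ordering that puts it in standard form is (alpha_2, alpha_4, alpha_3, alpha_1). So the algebra is type D_4, i.e. so(8).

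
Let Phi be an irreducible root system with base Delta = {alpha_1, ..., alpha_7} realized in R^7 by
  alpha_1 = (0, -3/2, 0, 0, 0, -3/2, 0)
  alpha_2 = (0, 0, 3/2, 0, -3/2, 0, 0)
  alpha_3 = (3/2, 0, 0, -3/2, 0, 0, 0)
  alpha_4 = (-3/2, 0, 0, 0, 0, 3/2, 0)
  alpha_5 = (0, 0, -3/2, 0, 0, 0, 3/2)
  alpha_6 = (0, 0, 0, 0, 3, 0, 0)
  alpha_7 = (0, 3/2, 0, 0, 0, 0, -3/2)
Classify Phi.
type C_7

Compute the Cartan integers a_ij = 2(alpha_i, alpha_j)/(alpha_j, alpha_j); the resulting 7x7 Cartan matrix is
[[2, 0, 0, -1, 0, 0, -1], [0, 2, 0, 0, -1, -1, 0], [0, 0, 2, -1, 0, 0, 0], [-1, 0, -1, 2, 0, 0, 0], [0, -1, 0, 0, 2, 0, -1], [0, -2, 0, 0, 0, 2, 0], [-1, 0, 0, 0, -1, 0, 2]].
The roots have two lengths (squared-length ratio 2:1); the short ones are alpha_{1,2,3,4,5,7}. The associated Dynkin diagram is a chain of 7 nodes with a double edge at one end; the terminal node there is the unique long simple root (C_7), so the type is C_7 (the algebra sp(14)).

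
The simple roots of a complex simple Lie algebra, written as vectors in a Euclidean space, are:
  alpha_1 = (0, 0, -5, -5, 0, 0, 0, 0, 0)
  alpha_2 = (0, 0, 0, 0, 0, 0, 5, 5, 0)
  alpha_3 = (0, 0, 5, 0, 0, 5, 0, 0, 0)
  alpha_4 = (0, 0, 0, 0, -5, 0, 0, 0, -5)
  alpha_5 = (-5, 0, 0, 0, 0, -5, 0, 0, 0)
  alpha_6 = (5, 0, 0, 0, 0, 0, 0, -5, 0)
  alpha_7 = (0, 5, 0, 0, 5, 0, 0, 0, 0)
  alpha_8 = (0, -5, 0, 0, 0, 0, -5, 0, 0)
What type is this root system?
Compute the Cartan integers a_ij = 2(alpha_i, alpha_j)/(alpha_j, alpha_j); the resulting 8x8 Cartan matrix is
[[2, 0, -1, 0, 0, 0, 0, 0], [0, 2, 0, 0, 0, -1, 0, -1], [-1, 0, 2, 0, -1, 0, 0, 0], [0, 0, 0, 2, 0, 0, -1, 0], [0, 0, -1, 0, 2, -1, 0, 0], [0, -1, 0, 0, -1, 2, 0, 0], [0, 0, 0, -1, 0, 0, 2, -1], [0, -1, 0, 0, 0, 0, -1, 2]].
All simple roots have the same length, so the diagram is simply laced. The associated Dynkin diagram is a chain of 8 nodes with single edges (A_8), so the type is A_8 (the algebra sl(9)).

A_8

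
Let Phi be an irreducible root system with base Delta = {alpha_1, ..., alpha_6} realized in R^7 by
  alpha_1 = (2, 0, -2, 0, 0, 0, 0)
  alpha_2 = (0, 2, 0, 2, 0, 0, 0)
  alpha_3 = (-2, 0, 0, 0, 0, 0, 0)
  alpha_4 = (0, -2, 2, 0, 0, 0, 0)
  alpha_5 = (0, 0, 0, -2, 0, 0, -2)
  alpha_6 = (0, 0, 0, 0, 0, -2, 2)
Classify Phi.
Compute the Cartan integers a_ij = 2(alpha_i, alpha_j)/(alpha_j, alpha_j); the resulting 6x6 Cartan matrix is
[[2, 0, -2, -1, 0, 0], [0, 2, 0, -1, -1, 0], [-1, 0, 2, 0, 0, 0], [-1, -1, 0, 2, 0, 0], [0, -1, 0, 0, 2, -1], [0, 0, 0, 0, -1, 2]].
The roots have two lengths (squared-length ratio 2:1); the short ones are alpha_{3}. The associated Dynkin diagram is a chain of 6 nodes with a double edge at one end; the terminal node there is the unique short simple root (B_6), so the type is B_6 (the algebra so(13)).

B6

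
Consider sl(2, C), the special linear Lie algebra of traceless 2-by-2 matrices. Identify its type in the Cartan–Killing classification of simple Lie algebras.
type A_1

This is sl(2), which has dimension 2^2 - 1 = 3 and rank 2 - 1 = 1 (a Cartan subalgebra is the diagonal traceless matrices). In the classification of classical Lie algebras, the special linear algebra sl(n+1) has type A_n; here n = 1, so the Dynkin diagram is a chain of 1 nodes with single edges (A_1). Hence the type is A_1.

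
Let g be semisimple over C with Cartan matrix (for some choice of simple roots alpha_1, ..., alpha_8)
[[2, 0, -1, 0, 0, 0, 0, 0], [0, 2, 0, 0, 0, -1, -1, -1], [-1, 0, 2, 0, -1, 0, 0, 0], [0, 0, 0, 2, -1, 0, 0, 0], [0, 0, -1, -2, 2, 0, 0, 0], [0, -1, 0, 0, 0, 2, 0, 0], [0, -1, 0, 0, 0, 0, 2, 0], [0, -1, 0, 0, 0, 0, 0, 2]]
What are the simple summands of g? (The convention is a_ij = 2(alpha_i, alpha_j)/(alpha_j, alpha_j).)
B4 ⊕ D4

The diagram associated to this matrix has two connected components: the simple roots {alpha_1, alpha_3, alpha_4, alpha_5} form a chain of 4 nodes with a double edge at one end; the terminal node there is the unique short simple root (B_4), and {alpha_2, alpha_6, alpha_7, alpha_8} form a chain of 2 nodes with a fork of two nodes at one end (D_4). A semisimple Lie algebra decomposes uniquely as the direct sum of simple ideals, one per connected component of its Dynkin diagram, so g ≅ B_4 ⊕ D_4 (dimension 36 + 28 = 64).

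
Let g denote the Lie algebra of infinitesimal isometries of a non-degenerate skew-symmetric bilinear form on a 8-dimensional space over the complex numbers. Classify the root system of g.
This is sp(8), which has dimension 8(8+1)/2 = 36 and rank 8/2 = 4. In the classification of classical Lie algebras, the symplectic algebra sp(2n) has type C_n; here n = 4, so the Dynkin diagram is a chain of 4 nodes with a double edge at one end; the terminal node there is the unique long simple root (C_4). Hence the type is C_4.

C4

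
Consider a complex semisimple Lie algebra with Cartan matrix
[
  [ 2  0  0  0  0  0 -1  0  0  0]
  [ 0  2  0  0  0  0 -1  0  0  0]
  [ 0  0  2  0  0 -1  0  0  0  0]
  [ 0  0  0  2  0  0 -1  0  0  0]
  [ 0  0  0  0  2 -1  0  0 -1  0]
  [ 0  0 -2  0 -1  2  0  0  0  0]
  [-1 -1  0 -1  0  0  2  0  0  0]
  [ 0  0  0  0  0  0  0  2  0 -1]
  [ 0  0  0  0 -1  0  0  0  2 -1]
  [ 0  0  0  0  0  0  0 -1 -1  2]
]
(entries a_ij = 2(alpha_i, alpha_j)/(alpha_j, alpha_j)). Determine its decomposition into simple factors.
The diagram associated to this matrix has two connected components: the simple roots {alpha_3, alpha_5, alpha_6, alpha_8, alpha_9, alpha_10} form a chain of 6 nodes with a double edge at one end; the terminal node there is the unique short simple root (B_6), and {alpha_1, alpha_2, alpha_4, alpha_7} form a chain of 2 nodes with a fork of two nodes at one end (D_4). A semisimple Lie algebra decomposes uniquely as the direct sum of simple ideals, one per connected component of its Dynkin diagram, so g ≅ B_6 ⊕ D_4 (dimension 78 + 28 = 106).

B_6 ⊕ D_4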